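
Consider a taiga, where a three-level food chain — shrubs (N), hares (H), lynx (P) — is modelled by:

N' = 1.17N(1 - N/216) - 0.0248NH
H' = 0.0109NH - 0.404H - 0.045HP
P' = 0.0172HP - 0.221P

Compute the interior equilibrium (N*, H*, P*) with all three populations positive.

N* ≈ 157, H* ≈ 12.8, P* ≈ 29.1

From dP/dt = 0: 0.0172H* = 0.221, so H* = 12.8.
From dN/dt = 0: 1.17(1 - N*/216) = 0.0248·12.8, giving N* = 216·(1 - 0.272) = 157.
From dH/dt = 0: 0.0109·157 - 0.404 = 0.045P*, so P* = 1.31/0.045 = 29.1.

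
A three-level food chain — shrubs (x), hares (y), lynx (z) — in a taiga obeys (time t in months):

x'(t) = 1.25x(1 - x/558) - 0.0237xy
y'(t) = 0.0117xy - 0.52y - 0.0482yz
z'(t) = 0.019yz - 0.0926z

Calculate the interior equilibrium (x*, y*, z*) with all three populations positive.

x* ≈ 506, y* ≈ 4.87, z* ≈ 112

From dz/dt = 0: 0.019y* = 0.0926, so y* = 4.87.
From dx/dt = 0: 1.25(1 - x*/558) = 0.0237·4.87, giving x* = 558·(1 - 0.0924) = 506.
From dy/dt = 0: 0.0117·506 - 0.52 = 0.0482z*, so z* = 5.41/0.0482 = 112.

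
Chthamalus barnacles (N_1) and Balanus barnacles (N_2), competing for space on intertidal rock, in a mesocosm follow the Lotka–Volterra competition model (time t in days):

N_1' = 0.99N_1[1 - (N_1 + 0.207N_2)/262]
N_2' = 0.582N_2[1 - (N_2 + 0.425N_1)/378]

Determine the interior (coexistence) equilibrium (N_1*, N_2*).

N_1* ≈ 201, N_2* ≈ 292

Setting both brackets to zero gives the nullclines N_1 + 0.207N_2 = 262 and 0.425N_1 + N_2 = 378.
Substituting N_2 = 378 - 0.425N_1 into the first: N_1(1 - 0.207·0.425) = 262 - 0.207·378.
So N_1* = 184/0.912 = 201, and then N_2* = 378 - 0.425·201 = 292.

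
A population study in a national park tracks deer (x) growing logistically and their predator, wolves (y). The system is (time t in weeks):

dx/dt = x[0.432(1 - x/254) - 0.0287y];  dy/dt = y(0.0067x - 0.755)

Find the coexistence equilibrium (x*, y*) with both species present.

x* ≈ 113, y* ≈ 8.37

From dy/dt = 0 with y > 0: 0.0067x* = 0.755, so x* = 113.
Substitute into dx/dt = 0: 0.432(1 - 113/254) = 0.0287y*.
The bracket is 0.556, giving y* = 0.24/0.0287 = 8.37.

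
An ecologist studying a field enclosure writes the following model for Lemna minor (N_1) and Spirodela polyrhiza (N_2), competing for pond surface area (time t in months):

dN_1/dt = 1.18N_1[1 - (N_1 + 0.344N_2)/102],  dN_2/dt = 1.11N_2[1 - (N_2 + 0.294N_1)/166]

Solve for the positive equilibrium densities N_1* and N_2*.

N_1* ≈ 49.9, N_2* ≈ 151

Setting both brackets to zero gives the nullclines N_1 + 0.344N_2 = 102 and 0.294N_1 + N_2 = 166.
Substituting N_2 = 166 - 0.294N_1 into the first: N_1(1 - 0.344·0.294) = 102 - 0.344·166.
So N_1* = 44.9/0.899 = 49.9, and then N_2* = 166 - 0.294·49.9 = 151.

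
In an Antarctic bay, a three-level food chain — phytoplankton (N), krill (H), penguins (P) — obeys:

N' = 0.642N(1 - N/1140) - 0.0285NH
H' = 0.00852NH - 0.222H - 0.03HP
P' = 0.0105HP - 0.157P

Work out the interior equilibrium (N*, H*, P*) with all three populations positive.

From dP/dt = 0: 0.0105H* = 0.157, so H* = 15.
From dN/dt = 0: 0.642(1 - N*/1140) = 0.0285·15, giving N* = 1140·(1 - 0.664) = 383.
From dH/dt = 0: 0.00852·383 - 0.222 = 0.03P*, so P* = 3.04/0.03 = 101.

N* ≈ 383, H* ≈ 15, P* ≈ 101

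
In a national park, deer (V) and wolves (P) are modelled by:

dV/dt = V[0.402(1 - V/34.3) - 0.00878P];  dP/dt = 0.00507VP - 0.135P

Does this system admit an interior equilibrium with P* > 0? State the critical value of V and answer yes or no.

Threshold V = 26.6; K > 26.6, so yes, the predator persists.

The predator equation gives dP/dt > 0 only when V > 0.135/0.00507 = 26.6.
Without the predator, V → K = 34.3. Since 34.3 > 26.6, the predator can invade and persist.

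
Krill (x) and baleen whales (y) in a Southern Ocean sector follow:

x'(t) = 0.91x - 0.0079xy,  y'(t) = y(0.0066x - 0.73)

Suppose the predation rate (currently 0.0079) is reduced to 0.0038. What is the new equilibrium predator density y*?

y* ≈ 239

At the interior fixed point, setting dx/dt = 0 with x > 0 fixes y* = (prey growth rate)/(xy coefficient) — independent of the other coefficients.
With the change, y* = 0.91/0.0038 = 239; it rises from 115.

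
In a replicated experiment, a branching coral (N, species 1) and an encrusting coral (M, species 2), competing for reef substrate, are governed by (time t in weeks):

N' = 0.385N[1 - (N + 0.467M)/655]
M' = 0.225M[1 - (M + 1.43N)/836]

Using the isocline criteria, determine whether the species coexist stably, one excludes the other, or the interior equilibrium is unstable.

Compare the nullcline intercepts: K1/α12 = 655/0.467 = 1400 > K2 = 836; K2/α21 = 836/1.43 = 585 < K1 = 655.
Since the inequalities point opposite ways, species 1 can invade but species 2 cannot.

species 1 excludes species 2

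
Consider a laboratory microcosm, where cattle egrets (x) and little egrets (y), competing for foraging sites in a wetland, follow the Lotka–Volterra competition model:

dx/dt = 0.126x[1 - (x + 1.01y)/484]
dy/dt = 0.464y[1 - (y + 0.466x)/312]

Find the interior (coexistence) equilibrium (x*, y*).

Setting both brackets to zero gives the nullclines x + 1.01y = 484 and 0.466x + y = 312.
Substituting y = 312 - 0.466x into the first: x(1 - 1.01·0.466) = 484 - 1.01·312.
So x* = 169/0.529 = 319, and then y* = 312 - 0.466·319 = 163.

x* ≈ 319, y* ≈ 163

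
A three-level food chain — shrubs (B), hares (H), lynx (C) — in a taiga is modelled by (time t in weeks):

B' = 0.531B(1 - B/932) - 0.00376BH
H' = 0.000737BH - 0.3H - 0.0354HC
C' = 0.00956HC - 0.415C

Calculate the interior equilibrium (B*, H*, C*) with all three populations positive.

From dC/dt = 0: 0.00956H* = 0.415, so H* = 43.4.
From dB/dt = 0: 0.531(1 - B*/932) = 0.00376·43.4, giving B* = 932·(1 - 0.307) = 646.
From dH/dt = 0: 0.000737·646 - 0.3 = 0.0354C*, so C* = 0.176/0.0354 = 4.96.

B* ≈ 646, H* ≈ 43.4, C* ≈ 4.96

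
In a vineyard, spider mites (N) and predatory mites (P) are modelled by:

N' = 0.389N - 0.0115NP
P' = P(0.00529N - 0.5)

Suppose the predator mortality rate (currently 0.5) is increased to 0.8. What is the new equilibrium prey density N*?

At the interior fixed point, setting dP/dt = 0 with P > 0 fixes N* = (predator death rate)/(NP coefficient) — independent of the other coefficients.
With the change, N* = 0.8/0.00529 = 151; it rises from 94.5.

N* ≈ 151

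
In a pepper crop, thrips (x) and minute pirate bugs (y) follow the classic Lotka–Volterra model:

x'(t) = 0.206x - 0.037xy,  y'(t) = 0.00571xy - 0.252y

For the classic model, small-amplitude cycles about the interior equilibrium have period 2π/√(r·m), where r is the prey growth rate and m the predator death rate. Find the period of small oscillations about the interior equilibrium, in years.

T ≈ 27.6 years

Here r = 0.206 and m = 0.252, so r·m = 0.0519.
ω = √0.0519 = 0.228 per year, hence T = 2π/ω ≈ 27.6 years.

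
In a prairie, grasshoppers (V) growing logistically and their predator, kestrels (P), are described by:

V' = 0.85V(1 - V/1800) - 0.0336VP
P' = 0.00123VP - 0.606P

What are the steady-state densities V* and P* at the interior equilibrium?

V* ≈ 493, P* ≈ 18.4

From dP/dt = 0 with P > 0: 0.00123V* = 0.606, so V* = 493.
Substitute into dV/dt = 0: 0.85(1 - 493/1800) = 0.0336P*.
The bracket is 0.726, giving P* = 0.617/0.0336 = 18.4.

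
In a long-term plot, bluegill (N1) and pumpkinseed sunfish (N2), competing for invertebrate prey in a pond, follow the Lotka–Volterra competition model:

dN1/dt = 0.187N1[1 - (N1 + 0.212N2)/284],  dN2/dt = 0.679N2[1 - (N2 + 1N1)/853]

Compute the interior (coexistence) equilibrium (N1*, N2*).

Setting both brackets to zero gives the nullclines N1 + 0.212N2 = 284 and 1N1 + N2 = 853.
Substituting N2 = 853 - 1N1 into the first: N1(1 - 0.212·1) = 284 - 0.212·853.
So N1* = 103/0.788 = 131, and then N2* = 853 - 1·131 = 722.

N1* ≈ 131, N2* ≈ 722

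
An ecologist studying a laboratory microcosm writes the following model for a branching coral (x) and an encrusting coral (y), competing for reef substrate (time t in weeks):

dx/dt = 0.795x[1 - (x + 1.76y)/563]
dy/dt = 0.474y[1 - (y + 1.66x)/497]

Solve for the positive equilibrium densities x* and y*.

x* ≈ 162, y* ≈ 228

Setting both brackets to zero gives the nullclines x + 1.76y = 563 and 1.66x + y = 497.
Substituting y = 497 - 1.66x into the first: x(1 - 1.76·1.66) = 563 - 1.76·497.
So x* = -312/-1.92 = 162, and then y* = 497 - 1.66·162 = 228.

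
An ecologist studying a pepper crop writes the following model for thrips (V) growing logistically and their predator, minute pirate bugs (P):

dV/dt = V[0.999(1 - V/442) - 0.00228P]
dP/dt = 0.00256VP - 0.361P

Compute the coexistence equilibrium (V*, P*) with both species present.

V* ≈ 141, P* ≈ 298

From dP/dt = 0 with P > 0: 0.00256V* = 0.361, so V* = 141.
Substitute into dV/dt = 0: 0.999(1 - 141/442) = 0.00228P*.
The bracket is 0.681, giving P* = 0.68/0.00228 = 298.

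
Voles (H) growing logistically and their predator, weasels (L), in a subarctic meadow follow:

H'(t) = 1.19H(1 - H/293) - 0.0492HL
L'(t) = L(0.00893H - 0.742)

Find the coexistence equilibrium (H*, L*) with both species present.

From dL/dt = 0 with L > 0: 0.00893H* = 0.742, so H* = 83.1.
Substitute into dH/dt = 0: 1.19(1 - 83.1/293) = 0.0492L*.
The bracket is 0.716, giving L* = 0.853/0.0492 = 17.3.

H* ≈ 83.1, L* ≈ 17.3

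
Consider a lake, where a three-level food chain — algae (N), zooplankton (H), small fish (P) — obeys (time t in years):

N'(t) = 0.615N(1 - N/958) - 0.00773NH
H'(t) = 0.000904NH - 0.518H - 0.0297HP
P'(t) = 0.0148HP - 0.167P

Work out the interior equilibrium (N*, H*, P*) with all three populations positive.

From dP/dt = 0: 0.0148H* = 0.167, so H* = 11.3.
From dN/dt = 0: 0.615(1 - N*/958) = 0.00773·11.3, giving N* = 958·(1 - 0.142) = 822.
From dH/dt = 0: 0.000904·822 - 0.518 = 0.0297P*, so P* = 0.225/0.0297 = 7.58.

N* ≈ 822, H* ≈ 11.3, P* ≈ 7.58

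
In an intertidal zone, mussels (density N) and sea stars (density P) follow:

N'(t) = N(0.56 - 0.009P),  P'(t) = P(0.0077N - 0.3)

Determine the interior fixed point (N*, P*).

Set dP/dt = 0 with P > 0: 0.0077N - 0.3 = 0, so N* = 0.3/0.0077 = 39.
Set dN/dt = 0 with N > 0: 0.56 - 0.009P = 0, so P* = 0.56/0.009 = 62.2.

N* ≈ 39, P* ≈ 62.2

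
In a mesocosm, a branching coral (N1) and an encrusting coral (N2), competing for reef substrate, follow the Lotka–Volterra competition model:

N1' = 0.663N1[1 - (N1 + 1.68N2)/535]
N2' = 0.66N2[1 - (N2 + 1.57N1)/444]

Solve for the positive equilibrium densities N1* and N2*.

Setting both brackets to zero gives the nullclines N1 + 1.68N2 = 535 and 1.57N1 + N2 = 444.
Substituting N2 = 444 - 1.57N1 into the first: N1(1 - 1.68·1.57) = 535 - 1.68·444.
So N1* = -211/-1.64 = 129, and then N2* = 444 - 1.57·129 = 242.

N1* ≈ 129, N2* ≈ 242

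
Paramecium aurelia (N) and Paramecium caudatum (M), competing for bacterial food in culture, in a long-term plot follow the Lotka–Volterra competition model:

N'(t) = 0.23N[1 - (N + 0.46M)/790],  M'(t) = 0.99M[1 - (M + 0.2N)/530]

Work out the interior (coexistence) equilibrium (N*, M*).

N* ≈ 602, M* ≈ 410

Setting both brackets to zero gives the nullclines N + 0.46M = 790 and 0.2N + M = 530.
Substituting M = 530 - 0.2N into the first: N(1 - 0.46·0.2) = 790 - 0.46·530.
So N* = 546/0.908 = 602, and then M* = 530 - 0.2·602 = 410.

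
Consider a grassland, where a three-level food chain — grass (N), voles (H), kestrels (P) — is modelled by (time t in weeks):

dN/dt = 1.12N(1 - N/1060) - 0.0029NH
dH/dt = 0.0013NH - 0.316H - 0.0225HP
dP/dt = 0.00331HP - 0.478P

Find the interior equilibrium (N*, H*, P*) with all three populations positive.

N* ≈ 664, H* ≈ 144, P* ≈ 24.3

From dP/dt = 0: 0.00331H* = 0.478, so H* = 144.
From dN/dt = 0: 1.12(1 - N*/1060) = 0.0029·144, giving N* = 1060·(1 - 0.374) = 664.
From dH/dt = 0: 0.0013·664 - 0.316 = 0.0225P*, so P* = 0.547/0.0225 = 24.3.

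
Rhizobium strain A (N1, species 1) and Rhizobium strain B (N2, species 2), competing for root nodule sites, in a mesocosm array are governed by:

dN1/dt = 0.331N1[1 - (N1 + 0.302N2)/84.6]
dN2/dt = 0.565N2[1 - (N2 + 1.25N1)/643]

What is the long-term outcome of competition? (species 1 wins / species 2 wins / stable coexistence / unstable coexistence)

Compare the nullcline intercepts: K1/α12 = 84.6/0.302 = 280 < K2 = 643; K2/α21 = 643/1.25 = 514 > K1 = 84.6.
Since the inequalities point opposite ways, species 2 can invade but species 1 cannot.

species 2 excludes species 1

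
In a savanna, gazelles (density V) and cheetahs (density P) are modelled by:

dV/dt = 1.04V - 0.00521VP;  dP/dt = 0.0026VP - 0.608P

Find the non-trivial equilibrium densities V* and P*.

V* ≈ 234, P* ≈ 200

Set dP/dt = 0 with P > 0: 0.0026V - 0.608 = 0, so V* = 0.608/0.0026 = 234.
Set dV/dt = 0 with V > 0: 1.04 - 0.00521P = 0, so P* = 1.04/0.00521 = 200.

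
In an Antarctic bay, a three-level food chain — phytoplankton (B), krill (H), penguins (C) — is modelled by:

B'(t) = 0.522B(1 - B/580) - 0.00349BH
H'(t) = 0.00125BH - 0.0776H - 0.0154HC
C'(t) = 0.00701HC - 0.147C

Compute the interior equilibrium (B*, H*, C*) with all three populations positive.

B* ≈ 499, H* ≈ 21, C* ≈ 35.4

From dC/dt = 0: 0.00701H* = 0.147, so H* = 21.
From dB/dt = 0: 0.522(1 - B*/580) = 0.00349·21, giving B* = 580·(1 - 0.14) = 499.
From dH/dt = 0: 0.00125·499 - 0.0776 = 0.0154C*, so C* = 0.546/0.0154 = 35.4.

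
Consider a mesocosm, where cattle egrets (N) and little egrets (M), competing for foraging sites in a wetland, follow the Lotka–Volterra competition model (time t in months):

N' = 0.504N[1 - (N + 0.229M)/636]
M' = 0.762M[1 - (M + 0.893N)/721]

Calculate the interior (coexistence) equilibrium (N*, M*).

N* ≈ 592, M* ≈ 192

Setting both brackets to zero gives the nullclines N + 0.229M = 636 and 0.893N + M = 721.
Substituting M = 721 - 0.893N into the first: N(1 - 0.229·0.893) = 636 - 0.229·721.
So N* = 471/0.796 = 592, and then M* = 721 - 0.893·592 = 192.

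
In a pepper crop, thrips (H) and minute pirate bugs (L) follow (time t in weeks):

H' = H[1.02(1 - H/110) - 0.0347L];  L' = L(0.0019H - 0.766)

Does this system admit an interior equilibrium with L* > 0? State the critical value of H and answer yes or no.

The predator equation gives dL/dt > 0 only when H > 0.766/0.0019 = 403.
Without the predator, H → K = 110. Since 110 < 403, the predator cannot invade.

Threshold H = 403; K < 403, so no, the predator goes extinct.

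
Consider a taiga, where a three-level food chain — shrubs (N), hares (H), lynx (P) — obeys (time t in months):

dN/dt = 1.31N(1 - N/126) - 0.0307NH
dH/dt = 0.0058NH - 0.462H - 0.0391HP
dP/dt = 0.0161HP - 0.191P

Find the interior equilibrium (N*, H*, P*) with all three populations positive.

From dP/dt = 0: 0.0161H* = 0.191, so H* = 11.9.
From dN/dt = 0: 1.31(1 - N*/126) = 0.0307·11.9, giving N* = 126·(1 - 0.278) = 91.
From dH/dt = 0: 0.0058·91 - 0.462 = 0.0391P*, so P* = 0.0656/0.0391 = 1.68.

N* ≈ 91, H* ≈ 11.9, P* ≈ 1.68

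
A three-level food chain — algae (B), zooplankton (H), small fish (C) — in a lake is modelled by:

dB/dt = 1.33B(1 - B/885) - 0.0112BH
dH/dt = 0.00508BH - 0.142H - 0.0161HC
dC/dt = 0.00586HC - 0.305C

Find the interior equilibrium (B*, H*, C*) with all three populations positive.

From dC/dt = 0: 0.00586H* = 0.305, so H* = 52.
From dB/dt = 0: 1.33(1 - B*/885) = 0.0112·52, giving B* = 885·(1 - 0.438) = 497.
From dH/dt = 0: 0.00508·497 - 0.142 = 0.0161C*, so C* = 2.38/0.0161 = 148.

B* ≈ 497, H* ≈ 52, C* ≈ 148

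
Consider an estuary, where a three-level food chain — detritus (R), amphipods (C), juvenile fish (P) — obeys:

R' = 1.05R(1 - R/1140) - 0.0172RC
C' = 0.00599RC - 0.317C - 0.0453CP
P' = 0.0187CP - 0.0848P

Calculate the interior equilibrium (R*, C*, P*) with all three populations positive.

From dP/dt = 0: 0.0187C* = 0.0848, so C* = 4.53.
From dR/dt = 0: 1.05(1 - R*/1140) = 0.0172·4.53, giving R* = 1140·(1 - 0.0743) = 1060.
From dC/dt = 0: 0.00599·1060 - 0.317 = 0.0453P*, so P* = 6/0.0453 = 133.

R* ≈ 1060, C* ≈ 4.53, P* ≈ 133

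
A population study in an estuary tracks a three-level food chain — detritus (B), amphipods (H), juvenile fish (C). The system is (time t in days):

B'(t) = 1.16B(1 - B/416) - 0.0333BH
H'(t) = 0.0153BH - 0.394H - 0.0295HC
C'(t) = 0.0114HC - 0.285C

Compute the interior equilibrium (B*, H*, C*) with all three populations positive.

From dC/dt = 0: 0.0114H* = 0.285, so H* = 25.
From dB/dt = 0: 1.16(1 - B*/416) = 0.0333·25, giving B* = 416·(1 - 0.718) = 117.
From dH/dt = 0: 0.0153·117 - 0.394 = 0.0295C*, so C* = 1.4/0.0295 = 47.6.

B* ≈ 117, H* ≈ 25, C* ≈ 47.6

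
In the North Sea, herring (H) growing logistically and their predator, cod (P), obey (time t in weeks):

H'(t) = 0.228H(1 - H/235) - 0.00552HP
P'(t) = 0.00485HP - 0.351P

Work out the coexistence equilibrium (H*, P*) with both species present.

H* ≈ 72.4, P* ≈ 28.6

From dP/dt = 0 with P > 0: 0.00485H* = 0.351, so H* = 72.4.
Substitute into dH/dt = 0: 0.228(1 - 72.4/235) = 0.00552P*.
The bracket is 0.692, giving P* = 0.158/0.00552 = 28.6.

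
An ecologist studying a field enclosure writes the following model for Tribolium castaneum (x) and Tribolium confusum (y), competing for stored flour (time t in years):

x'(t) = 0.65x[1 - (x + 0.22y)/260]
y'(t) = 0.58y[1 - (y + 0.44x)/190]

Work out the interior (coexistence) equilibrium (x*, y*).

x* ≈ 242, y* ≈ 83.7

Setting both brackets to zero gives the nullclines x + 0.22y = 260 and 0.44x + y = 190.
Substituting y = 190 - 0.44x into the first: x(1 - 0.22·0.44) = 260 - 0.22·190.
So x* = 218/0.903 = 242, and then y* = 190 - 0.44·242 = 83.7.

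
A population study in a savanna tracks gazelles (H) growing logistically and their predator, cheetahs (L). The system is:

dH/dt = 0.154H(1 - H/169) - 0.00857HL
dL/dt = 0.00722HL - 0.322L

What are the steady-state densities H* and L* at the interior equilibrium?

H* ≈ 44.6, L* ≈ 13.2

From dL/dt = 0 with L > 0: 0.00722H* = 0.322, so H* = 44.6.
Substitute into dH/dt = 0: 0.154(1 - 44.6/169) = 0.00857L*.
The bracket is 0.736, giving L* = 0.113/0.00857 = 13.2.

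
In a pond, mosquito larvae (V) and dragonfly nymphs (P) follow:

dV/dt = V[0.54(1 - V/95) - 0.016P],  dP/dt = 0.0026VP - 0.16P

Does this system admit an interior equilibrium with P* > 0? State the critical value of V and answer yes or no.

Threshold V = 61.5; K > 61.5, so yes, the predator persists.

The predator equation gives dP/dt > 0 only when V > 0.16/0.0026 = 61.5.
Without the predator, V → K = 95. Since 95 > 61.5, the predator can invade and persist.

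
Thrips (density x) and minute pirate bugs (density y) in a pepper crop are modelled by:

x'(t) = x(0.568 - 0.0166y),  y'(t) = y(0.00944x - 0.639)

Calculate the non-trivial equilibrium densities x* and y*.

x* ≈ 67.7, y* ≈ 34.2

Set dy/dt = 0 with y > 0: 0.00944x - 0.639 = 0, so x* = 0.639/0.00944 = 67.7.
Set dx/dt = 0 with x > 0: 0.568 - 0.0166y = 0, so y* = 0.568/0.0166 = 34.2.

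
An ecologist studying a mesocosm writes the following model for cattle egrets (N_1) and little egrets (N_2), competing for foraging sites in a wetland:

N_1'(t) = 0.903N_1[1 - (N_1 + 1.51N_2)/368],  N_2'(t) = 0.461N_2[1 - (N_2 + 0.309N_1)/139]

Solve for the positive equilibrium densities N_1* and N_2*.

N_1* ≈ 296, N_2* ≈ 47.4

Setting both brackets to zero gives the nullclines N_1 + 1.51N_2 = 368 and 0.309N_1 + N_2 = 139.
Substituting N_2 = 139 - 0.309N_1 into the first: N_1(1 - 1.51·0.309) = 368 - 1.51·139.
So N_1* = 158/0.533 = 296, and then N_2* = 139 - 0.309·296 = 47.4.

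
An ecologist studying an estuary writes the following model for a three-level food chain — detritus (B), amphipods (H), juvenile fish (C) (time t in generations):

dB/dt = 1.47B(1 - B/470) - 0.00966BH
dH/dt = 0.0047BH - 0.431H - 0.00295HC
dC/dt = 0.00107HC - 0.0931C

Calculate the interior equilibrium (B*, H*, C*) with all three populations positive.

From dC/dt = 0: 0.00107H* = 0.0931, so H* = 87.
From dB/dt = 0: 1.47(1 - B*/470) = 0.00966·87, giving B* = 470·(1 - 0.572) = 201.
From dH/dt = 0: 0.0047·201 - 0.431 = 0.00295C*, so C* = 0.515/0.00295 = 175.

B* ≈ 201, H* ≈ 87, C* ≈ 175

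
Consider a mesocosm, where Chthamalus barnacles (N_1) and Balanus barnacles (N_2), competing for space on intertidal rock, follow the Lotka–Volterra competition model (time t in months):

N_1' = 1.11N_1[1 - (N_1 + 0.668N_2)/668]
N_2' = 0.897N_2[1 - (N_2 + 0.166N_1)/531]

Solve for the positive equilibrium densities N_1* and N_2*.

Setting both brackets to zero gives the nullclines N_1 + 0.668N_2 = 668 and 0.166N_1 + N_2 = 531.
Substituting N_2 = 531 - 0.166N_1 into the first: N_1(1 - 0.668·0.166) = 668 - 0.668·531.
So N_1* = 313/0.889 = 352, and then N_2* = 531 - 0.166·352 = 473.

N_1* ≈ 352, N_2* ≈ 473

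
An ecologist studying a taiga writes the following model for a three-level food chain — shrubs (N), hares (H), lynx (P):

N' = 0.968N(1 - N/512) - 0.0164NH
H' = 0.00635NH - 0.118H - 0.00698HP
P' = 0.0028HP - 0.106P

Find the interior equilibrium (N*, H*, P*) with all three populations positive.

From dP/dt = 0: 0.0028H* = 0.106, so H* = 37.9.
From dN/dt = 0: 0.968(1 - N*/512) = 0.0164·37.9, giving N* = 512·(1 - 0.641) = 184.
From dH/dt = 0: 0.00635·184 - 0.118 = 0.00698P*, so P* = 1.05/0.00698 = 150.

N* ≈ 184, H* ≈ 37.9, P* ≈ 150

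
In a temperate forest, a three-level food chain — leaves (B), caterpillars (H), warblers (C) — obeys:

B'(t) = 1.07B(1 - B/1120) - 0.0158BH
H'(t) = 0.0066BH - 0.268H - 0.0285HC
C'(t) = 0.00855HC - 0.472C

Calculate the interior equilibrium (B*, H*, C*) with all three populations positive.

B* ≈ 207, H* ≈ 55.2, C* ≈ 38.5

From dC/dt = 0: 0.00855H* = 0.472, so H* = 55.2.
From dB/dt = 0: 1.07(1 - B*/1120) = 0.0158·55.2, giving B* = 1120·(1 - 0.815) = 207.
From dH/dt = 0: 0.0066·207 - 0.268 = 0.0285C*, so C* = 1.1/0.0285 = 38.5.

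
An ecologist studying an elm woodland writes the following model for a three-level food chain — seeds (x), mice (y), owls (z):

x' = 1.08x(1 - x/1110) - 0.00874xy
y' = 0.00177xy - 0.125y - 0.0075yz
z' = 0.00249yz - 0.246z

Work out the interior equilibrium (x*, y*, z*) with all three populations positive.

From dz/dt = 0: 0.00249y* = 0.246, so y* = 98.8.
From dx/dt = 0: 1.08(1 - x*/1110) = 0.00874·98.8, giving x* = 1110·(1 - 0.8) = 223.
From dy/dt = 0: 0.00177·223 - 0.125 = 0.0075z*, so z* = 0.269/0.0075 = 35.9.

x* ≈ 223, y* ≈ 98.8, z* ≈ 35.9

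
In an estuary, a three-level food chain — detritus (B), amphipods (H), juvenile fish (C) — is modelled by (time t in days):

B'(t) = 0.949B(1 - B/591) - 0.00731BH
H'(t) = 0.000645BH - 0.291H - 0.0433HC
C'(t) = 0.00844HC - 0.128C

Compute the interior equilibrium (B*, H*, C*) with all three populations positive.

From dC/dt = 0: 0.00844H* = 0.128, so H* = 15.2.
From dB/dt = 0: 0.949(1 - B*/591) = 0.00731·15.2, giving B* = 591·(1 - 0.117) = 522.
From dH/dt = 0: 0.000645·522 - 0.291 = 0.0433C*, so C* = 0.0457/0.0433 = 1.05.

B* ≈ 522, H* ≈ 15.2, C* ≈ 1.05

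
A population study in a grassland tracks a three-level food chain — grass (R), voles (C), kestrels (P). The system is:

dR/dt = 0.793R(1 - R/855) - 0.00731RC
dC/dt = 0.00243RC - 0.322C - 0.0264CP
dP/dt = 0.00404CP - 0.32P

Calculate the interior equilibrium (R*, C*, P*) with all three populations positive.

R* ≈ 231, C* ≈ 79.2, P* ≈ 9.04

From dP/dt = 0: 0.00404C* = 0.32, so C* = 79.2.
From dR/dt = 0: 0.793(1 - R*/855) = 0.00731·79.2, giving R* = 855·(1 - 0.73) = 231.
From dC/dt = 0: 0.00243·231 - 0.322 = 0.0264P*, so P* = 0.239/0.0264 = 9.04.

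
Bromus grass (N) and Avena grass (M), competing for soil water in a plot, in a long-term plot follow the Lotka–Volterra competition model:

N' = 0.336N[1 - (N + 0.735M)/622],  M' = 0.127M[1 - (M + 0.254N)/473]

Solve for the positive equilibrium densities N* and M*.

N* ≈ 337, M* ≈ 387

Setting both brackets to zero gives the nullclines N + 0.735M = 622 and 0.254N + M = 473.
Substituting M = 473 - 0.254N into the first: N(1 - 0.735·0.254) = 622 - 0.735·473.
So N* = 274/0.813 = 337, and then M* = 473 - 0.254·337 = 387.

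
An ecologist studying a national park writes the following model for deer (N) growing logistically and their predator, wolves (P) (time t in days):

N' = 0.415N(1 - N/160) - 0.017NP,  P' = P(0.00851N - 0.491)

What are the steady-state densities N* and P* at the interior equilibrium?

N* ≈ 57.7, P* ≈ 15.6

From dP/dt = 0 with P > 0: 0.00851N* = 0.491, so N* = 57.7.
Substitute into dN/dt = 0: 0.415(1 - 57.7/160) = 0.017P*.
The bracket is 0.639, giving P* = 0.265/0.017 = 15.6.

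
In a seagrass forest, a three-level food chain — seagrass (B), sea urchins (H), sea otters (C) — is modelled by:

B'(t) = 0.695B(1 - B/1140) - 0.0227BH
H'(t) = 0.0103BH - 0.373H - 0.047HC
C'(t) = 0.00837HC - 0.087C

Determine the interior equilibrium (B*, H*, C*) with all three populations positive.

From dC/dt = 0: 0.00837H* = 0.087, so H* = 10.4.
From dB/dt = 0: 0.695(1 - B*/1140) = 0.0227·10.4, giving B* = 1140·(1 - 0.339) = 753.
From dH/dt = 0: 0.0103·753 - 0.373 = 0.047C*, so C* = 7.38/0.047 = 157.

B* ≈ 753, H* ≈ 10.4, C* ≈ 157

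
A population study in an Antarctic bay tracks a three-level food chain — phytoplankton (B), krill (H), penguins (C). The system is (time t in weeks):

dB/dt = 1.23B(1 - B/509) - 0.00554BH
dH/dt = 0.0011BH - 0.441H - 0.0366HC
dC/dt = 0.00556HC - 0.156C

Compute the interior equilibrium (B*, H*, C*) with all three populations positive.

B* ≈ 445, H* ≈ 28.1, C* ≈ 1.32

From dC/dt = 0: 0.00556H* = 0.156, so H* = 28.1.
From dB/dt = 0: 1.23(1 - B*/509) = 0.00554·28.1, giving B* = 509·(1 - 0.126) = 445.
From dH/dt = 0: 0.0011·445 - 0.441 = 0.0366C*, so C* = 0.0481/0.0366 = 1.32.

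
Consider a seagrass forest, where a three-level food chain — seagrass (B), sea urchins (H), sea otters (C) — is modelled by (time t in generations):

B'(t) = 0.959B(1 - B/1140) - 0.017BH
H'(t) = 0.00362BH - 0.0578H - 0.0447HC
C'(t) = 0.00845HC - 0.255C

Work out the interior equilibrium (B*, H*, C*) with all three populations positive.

B* ≈ 530, H* ≈ 30.2, C* ≈ 41.6

From dC/dt = 0: 0.00845H* = 0.255, so H* = 30.2.
From dB/dt = 0: 0.959(1 - B*/1140) = 0.017·30.2, giving B* = 1140·(1 - 0.535) = 530.
From dH/dt = 0: 0.00362·530 - 0.0578 = 0.0447C*, so C* = 1.86/0.0447 = 41.6.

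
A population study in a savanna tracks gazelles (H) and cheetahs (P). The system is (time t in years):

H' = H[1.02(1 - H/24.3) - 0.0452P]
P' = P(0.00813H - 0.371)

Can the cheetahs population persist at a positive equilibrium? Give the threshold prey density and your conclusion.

Threshold H = 45.6; K < 45.6, so no, the predator goes extinct.

The predator equation gives dP/dt > 0 only when H > 0.371/0.00813 = 45.6.
Without the predator, H → K = 24.3. Since 24.3 < 45.6, the predator cannot invade.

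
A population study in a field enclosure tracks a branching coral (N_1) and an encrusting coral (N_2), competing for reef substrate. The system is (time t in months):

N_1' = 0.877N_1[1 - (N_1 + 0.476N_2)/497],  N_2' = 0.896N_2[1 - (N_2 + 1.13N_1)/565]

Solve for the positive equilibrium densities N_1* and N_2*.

N_1* ≈ 494, N_2* ≈ 7.34

Setting both brackets to zero gives the nullclines N_1 + 0.476N_2 = 497 and 1.13N_1 + N_2 = 565.
Substituting N_2 = 565 - 1.13N_1 into the first: N_1(1 - 0.476·1.13) = 497 - 0.476·565.
So N_1* = 228/0.462 = 494, and then N_2* = 565 - 1.13·494 = 7.34.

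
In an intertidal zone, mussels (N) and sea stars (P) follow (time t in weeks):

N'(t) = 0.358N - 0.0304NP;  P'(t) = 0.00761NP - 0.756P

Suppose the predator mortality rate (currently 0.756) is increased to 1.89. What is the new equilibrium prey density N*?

N* ≈ 248

At the interior fixed point, setting dP/dt = 0 with P > 0 fixes N* = (predator death rate)/(NP coefficient) — independent of the other coefficients.
With the change, N* = 1.89/0.00761 = 248; it rises from 99.3.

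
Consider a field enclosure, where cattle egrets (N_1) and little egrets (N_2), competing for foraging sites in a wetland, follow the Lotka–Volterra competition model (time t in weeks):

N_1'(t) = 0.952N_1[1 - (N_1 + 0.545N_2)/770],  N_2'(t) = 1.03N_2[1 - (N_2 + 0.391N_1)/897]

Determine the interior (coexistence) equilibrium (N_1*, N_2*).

N_1* ≈ 357, N_2* ≈ 757

Setting both brackets to zero gives the nullclines N_1 + 0.545N_2 = 770 and 0.391N_1 + N_2 = 897.
Substituting N_2 = 897 - 0.391N_1 into the first: N_1(1 - 0.545·0.391) = 770 - 0.545·897.
So N_1* = 281/0.787 = 357, and then N_2* = 897 - 0.391·357 = 757.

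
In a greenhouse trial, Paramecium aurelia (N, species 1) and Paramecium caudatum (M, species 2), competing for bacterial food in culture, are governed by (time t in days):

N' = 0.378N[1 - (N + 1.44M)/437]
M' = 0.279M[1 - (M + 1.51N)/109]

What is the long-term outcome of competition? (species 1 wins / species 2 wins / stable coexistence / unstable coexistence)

Compare the nullcline intercepts: K1/α12 = 437/1.44 = 303 > K2 = 109; K2/α21 = 109/1.51 = 72.2 < K1 = 437.
Since the inequalities point opposite ways, species 1 can invade but species 2 cannot.

species 1 excludes species 2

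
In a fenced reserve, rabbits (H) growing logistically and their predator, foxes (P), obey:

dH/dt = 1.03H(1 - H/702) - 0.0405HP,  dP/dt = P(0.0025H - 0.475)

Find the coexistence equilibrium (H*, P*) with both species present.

H* ≈ 190, P* ≈ 18.5

From dP/dt = 0 with P > 0: 0.0025H* = 0.475, so H* = 190.
Substitute into dH/dt = 0: 1.03(1 - 190/702) = 0.0405P*.
The bracket is 0.729, giving P* = 0.751/0.0405 = 18.5.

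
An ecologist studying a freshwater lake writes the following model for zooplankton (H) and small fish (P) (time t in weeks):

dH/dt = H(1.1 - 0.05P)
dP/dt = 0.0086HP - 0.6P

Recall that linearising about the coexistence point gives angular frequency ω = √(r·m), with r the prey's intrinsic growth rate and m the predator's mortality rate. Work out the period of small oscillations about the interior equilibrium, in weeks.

Here r = 1.1 and m = 0.6, so r·m = 0.66.
ω = √0.66 = 0.812 per week, hence T = 2π/ω ≈ 7.73 weeks.

T ≈ 7.73 weeks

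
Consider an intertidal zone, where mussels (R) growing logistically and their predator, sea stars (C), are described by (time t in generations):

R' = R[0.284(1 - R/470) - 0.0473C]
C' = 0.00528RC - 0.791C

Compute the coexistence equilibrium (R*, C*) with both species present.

R* ≈ 150, C* ≈ 4.09

From dC/dt = 0 with C > 0: 0.00528R* = 0.791, so R* = 150.
Substitute into dR/dt = 0: 0.284(1 - 150/470) = 0.0473C*.
The bracket is 0.681, giving C* = 0.193/0.0473 = 4.09.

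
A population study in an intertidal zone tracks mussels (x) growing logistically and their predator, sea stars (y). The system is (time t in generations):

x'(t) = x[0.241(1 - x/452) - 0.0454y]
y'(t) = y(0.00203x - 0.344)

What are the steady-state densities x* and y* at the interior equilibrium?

From dy/dt = 0 with y > 0: 0.00203x* = 0.344, so x* = 169.
Substitute into dx/dt = 0: 0.241(1 - 169/452) = 0.0454y*.
The bracket is 0.625, giving y* = 0.151/0.0454 = 3.32.

x* ≈ 169, y* ≈ 3.32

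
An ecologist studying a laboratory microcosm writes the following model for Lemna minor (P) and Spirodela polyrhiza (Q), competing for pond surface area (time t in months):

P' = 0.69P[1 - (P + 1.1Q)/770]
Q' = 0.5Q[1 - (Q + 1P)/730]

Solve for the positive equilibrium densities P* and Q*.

P* ≈ 330, Q* ≈ 400

Setting both brackets to zero gives the nullclines P + 1.1Q = 770 and 1P + Q = 730.
Substituting Q = 730 - 1P into the first: P(1 - 1.1·1) = 770 - 1.1·730.
So P* = -33/-0.1 = 330, and then Q* = 730 - 1·330 = 400.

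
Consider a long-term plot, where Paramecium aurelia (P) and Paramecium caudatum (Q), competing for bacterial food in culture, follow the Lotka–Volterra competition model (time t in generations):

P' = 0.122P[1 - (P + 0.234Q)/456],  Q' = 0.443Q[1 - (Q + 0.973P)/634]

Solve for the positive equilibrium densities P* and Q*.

Setting both brackets to zero gives the nullclines P + 0.234Q = 456 and 0.973P + Q = 634.
Substituting Q = 634 - 0.973P into the first: P(1 - 0.234·0.973) = 456 - 0.234·634.
So P* = 308/0.772 = 398, and then Q* = 634 - 0.973·398 = 246.

P* ≈ 398, Q* ≈ 246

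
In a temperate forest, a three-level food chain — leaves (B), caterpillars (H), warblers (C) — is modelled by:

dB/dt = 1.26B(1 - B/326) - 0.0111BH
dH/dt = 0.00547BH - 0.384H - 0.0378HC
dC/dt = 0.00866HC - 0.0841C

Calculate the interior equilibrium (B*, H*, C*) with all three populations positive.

B* ≈ 298, H* ≈ 9.71, C* ≈ 33

From dC/dt = 0: 0.00866H* = 0.0841, so H* = 9.71.
From dB/dt = 0: 1.26(1 - B*/326) = 0.0111·9.71, giving B* = 326·(1 - 0.0856) = 298.
From dH/dt = 0: 0.00547·298 - 0.384 = 0.0378C*, so C* = 1.25/0.0378 = 33.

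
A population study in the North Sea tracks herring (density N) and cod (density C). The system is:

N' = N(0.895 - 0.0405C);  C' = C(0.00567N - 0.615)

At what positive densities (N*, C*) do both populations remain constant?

Set dC/dt = 0 with C > 0: 0.00567N - 0.615 = 0, so N* = 0.615/0.00567 = 108.
Set dN/dt = 0 with N > 0: 0.895 - 0.0405C = 0, so C* = 0.895/0.0405 = 22.1.

N* ≈ 108, C* ≈ 22.1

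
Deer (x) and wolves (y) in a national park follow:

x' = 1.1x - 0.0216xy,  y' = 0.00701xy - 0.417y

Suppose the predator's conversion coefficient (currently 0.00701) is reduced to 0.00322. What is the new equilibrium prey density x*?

At the interior fixed point, setting dy/dt = 0 with y > 0 fixes x* = (predator death rate)/(xy coefficient) — independent of the other coefficients.
With the change, x* = 0.417/0.00322 = 130; it rises from 59.5.

x* ≈ 130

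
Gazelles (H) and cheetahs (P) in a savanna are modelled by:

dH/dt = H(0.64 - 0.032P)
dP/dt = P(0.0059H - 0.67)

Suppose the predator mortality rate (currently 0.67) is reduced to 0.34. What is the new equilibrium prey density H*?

H* ≈ 57.6

At the interior fixed point, setting dP/dt = 0 with P > 0 fixes H* = (predator death rate)/(HP coefficient) — independent of the other coefficients.
With the change, H* = 0.34/0.0059 = 57.6; it falls from 114.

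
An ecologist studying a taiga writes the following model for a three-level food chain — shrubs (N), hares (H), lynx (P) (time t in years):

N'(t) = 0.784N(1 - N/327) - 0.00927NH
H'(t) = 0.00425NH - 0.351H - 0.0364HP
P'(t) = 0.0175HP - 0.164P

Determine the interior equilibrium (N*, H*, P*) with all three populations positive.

From dP/dt = 0: 0.0175H* = 0.164, so H* = 9.37.
From dN/dt = 0: 0.784(1 - N*/327) = 0.00927·9.37, giving N* = 327·(1 - 0.111) = 291.
From dH/dt = 0: 0.00425·291 - 0.351 = 0.0364P*, so P* = 0.885/0.0364 = 24.3.

N* ≈ 291, H* ≈ 9.37, P* ≈ 24.3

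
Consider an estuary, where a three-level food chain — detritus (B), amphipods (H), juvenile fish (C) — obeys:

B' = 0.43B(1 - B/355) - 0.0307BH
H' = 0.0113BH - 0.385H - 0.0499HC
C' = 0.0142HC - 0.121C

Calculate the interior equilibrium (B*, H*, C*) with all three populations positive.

B* ≈ 139, H* ≈ 8.52, C* ≈ 23.8

From dC/dt = 0: 0.0142H* = 0.121, so H* = 8.52.
From dB/dt = 0: 0.43(1 - B*/355) = 0.0307·8.52, giving B* = 355·(1 - 0.608) = 139.
From dH/dt = 0: 0.0113·139 - 0.385 = 0.0499C*, so C* = 1.19/0.0499 = 23.8.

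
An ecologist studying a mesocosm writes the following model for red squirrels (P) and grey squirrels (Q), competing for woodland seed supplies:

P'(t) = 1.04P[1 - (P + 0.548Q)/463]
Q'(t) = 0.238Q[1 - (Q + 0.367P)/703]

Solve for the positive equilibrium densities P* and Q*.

P* ≈ 97.3, Q* ≈ 667

Setting both brackets to zero gives the nullclines P + 0.548Q = 463 and 0.367P + Q = 703.
Substituting Q = 703 - 0.367P into the first: P(1 - 0.548·0.367) = 463 - 0.548·703.
So P* = 77.8/0.799 = 97.3, and then Q* = 703 - 0.367·97.3 = 667.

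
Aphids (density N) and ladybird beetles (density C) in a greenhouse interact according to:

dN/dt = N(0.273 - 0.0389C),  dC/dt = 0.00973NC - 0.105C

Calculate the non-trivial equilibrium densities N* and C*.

Set dC/dt = 0 with C > 0: 0.00973N - 0.105 = 0, so N* = 0.105/0.00973 = 10.8.
Set dN/dt = 0 with N > 0: 0.273 - 0.0389C = 0, so C* = 0.273/0.0389 = 7.02.

N* ≈ 10.8, C* ≈ 7.02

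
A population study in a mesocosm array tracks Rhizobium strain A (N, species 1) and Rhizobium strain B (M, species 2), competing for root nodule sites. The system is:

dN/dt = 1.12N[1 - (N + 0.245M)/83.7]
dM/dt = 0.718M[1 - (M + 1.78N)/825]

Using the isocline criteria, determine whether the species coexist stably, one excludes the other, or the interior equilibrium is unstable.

Compare the nullcline intercepts: K1/α12 = 83.7/0.245 = 342 < K2 = 825; K2/α21 = 825/1.78 = 463 > K1 = 83.7.
Since the inequalities point opposite ways, species 2 can invade but species 1 cannot.

species 2 excludes species 1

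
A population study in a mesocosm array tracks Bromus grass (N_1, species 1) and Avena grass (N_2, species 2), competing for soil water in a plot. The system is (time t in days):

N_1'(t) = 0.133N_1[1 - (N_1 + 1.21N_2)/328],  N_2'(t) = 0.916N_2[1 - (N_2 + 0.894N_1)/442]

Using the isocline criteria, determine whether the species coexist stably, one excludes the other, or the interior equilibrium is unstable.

Compare the nullcline intercepts: K1/α12 = 328/1.21 = 271 < K2 = 442; K2/α21 = 442/0.894 = 494 > K1 = 328.
Since the inequalities point opposite ways, species 2 can invade but species 1 cannot.

species 2 excludes species 1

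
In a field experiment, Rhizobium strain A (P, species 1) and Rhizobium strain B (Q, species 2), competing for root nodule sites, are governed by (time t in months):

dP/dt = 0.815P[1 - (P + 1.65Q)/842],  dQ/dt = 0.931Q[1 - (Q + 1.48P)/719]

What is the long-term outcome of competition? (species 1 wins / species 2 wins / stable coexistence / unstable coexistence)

Compare the nullcline intercepts: K1/α12 = 842/1.65 = 510 < K2 = 719; K2/α21 = 719/1.48 = 486 < K1 = 842.
Since both are reversed, neither can invade when rare; the interior point is a saddle.

unstable coexistence (outcome depends on initial conditions)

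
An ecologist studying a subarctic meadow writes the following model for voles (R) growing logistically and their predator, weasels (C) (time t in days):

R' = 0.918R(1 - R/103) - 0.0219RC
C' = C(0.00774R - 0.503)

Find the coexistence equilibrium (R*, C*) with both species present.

R* ≈ 65, C* ≈ 15.5

From dC/dt = 0 with C > 0: 0.00774R* = 0.503, so R* = 65.
Substitute into dR/dt = 0: 0.918(1 - 65/103) = 0.0219C*.
The bracket is 0.369, giving C* = 0.339/0.0219 = 15.5.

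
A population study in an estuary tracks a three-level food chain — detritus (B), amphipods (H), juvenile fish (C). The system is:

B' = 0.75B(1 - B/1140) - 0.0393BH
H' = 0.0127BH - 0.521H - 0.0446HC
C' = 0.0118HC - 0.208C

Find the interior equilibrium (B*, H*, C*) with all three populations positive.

B* ≈ 87, H* ≈ 17.6, C* ≈ 13.1

From dC/dt = 0: 0.0118H* = 0.208, so H* = 17.6.
From dB/dt = 0: 0.75(1 - B*/1140) = 0.0393·17.6, giving B* = 1140·(1 - 0.924) = 87.
From dH/dt = 0: 0.0127·87 - 0.521 = 0.0446C*, so C* = 0.584/0.0446 = 13.1.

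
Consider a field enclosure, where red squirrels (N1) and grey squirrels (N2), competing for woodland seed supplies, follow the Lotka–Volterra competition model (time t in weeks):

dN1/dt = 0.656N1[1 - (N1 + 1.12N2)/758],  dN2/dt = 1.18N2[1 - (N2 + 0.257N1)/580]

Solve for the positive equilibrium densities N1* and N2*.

Setting both brackets to zero gives the nullclines N1 + 1.12N2 = 758 and 0.257N1 + N2 = 580.
Substituting N2 = 580 - 0.257N1 into the first: N1(1 - 1.12·0.257) = 758 - 1.12·580.
So N1* = 108/0.712 = 152, and then N2* = 580 - 0.257·152 = 541.

N1* ≈ 152, N2* ≈ 541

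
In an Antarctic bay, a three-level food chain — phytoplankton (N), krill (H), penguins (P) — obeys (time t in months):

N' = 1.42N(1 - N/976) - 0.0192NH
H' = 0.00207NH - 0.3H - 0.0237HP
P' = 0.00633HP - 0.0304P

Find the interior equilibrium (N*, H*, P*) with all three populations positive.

N* ≈ 913, H* ≈ 4.8, P* ≈ 67.1

From dP/dt = 0: 0.00633H* = 0.0304, so H* = 4.8.
From dN/dt = 0: 1.42(1 - N*/976) = 0.0192·4.8, giving N* = 976·(1 - 0.0649) = 913.
From dH/dt = 0: 0.00207·913 - 0.3 = 0.0237P*, so P* = 1.59/0.0237 = 67.1.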